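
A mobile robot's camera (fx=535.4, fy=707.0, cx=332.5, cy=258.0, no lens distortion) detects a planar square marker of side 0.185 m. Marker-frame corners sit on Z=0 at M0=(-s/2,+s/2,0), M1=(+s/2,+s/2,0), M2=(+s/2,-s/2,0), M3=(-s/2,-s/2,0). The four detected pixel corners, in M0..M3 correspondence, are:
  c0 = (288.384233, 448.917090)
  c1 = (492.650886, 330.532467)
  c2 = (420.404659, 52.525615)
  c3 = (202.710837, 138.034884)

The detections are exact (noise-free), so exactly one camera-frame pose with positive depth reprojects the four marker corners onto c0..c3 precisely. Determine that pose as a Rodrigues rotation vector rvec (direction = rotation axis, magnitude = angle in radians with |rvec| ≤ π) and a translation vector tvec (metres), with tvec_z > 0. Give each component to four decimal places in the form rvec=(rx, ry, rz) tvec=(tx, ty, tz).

Intrinsics K: fx=535.4, fy=707.0, cx=332.5, cy=258.0
Marker side s = 0.185 m; corners in marker frame (Z=0):
  M0 = (-0.0925, +0.0925, 0)
  M1 = (+0.0925, +0.0925, 0)
  M2 = (+0.0925, -0.0925, 0)
  M3 = (-0.0925, -0.0925, 0)
Detected image corners:
  c0 = (288.384233, 448.917090) px
  c1 = (492.650886, 330.532467) px
  c2 = (420.404659, 52.525615) px
  c3 = (202.710837, 138.034884) px
Planar DLT: solve 8×8 A·h = b for H (H[2,2]=1):
  H  [+1364.65428 +461.37633 +357.66204]
  H  [-396.78642 +1611.69679 +240.91040]
  H  [+0.63974 +0.10459 +1.00000]
B = K⁻¹H; ‖b₁‖=2.381168, ‖b₂‖=2.381168; λ = 2/(‖b₁‖+‖b₂‖) = 0.419962, sign → tz>0 ⇒ λ=+0.419962
r₁ = λ·B[:,0] = (+0.90357,-0.33374,+0.26867); r₂ = λ·B[:,1] = (+0.33462,+0.94133,+0.04392)
r₃ = r₁×r₂ = (-0.26756,+0.05021,+0.96223); SVD([r₁ r₂ r₃]) → R = UVᵀ:
  R  [+0.90357 +0.33462 -0.26756]
  R  [-0.33374 +0.94133 +0.05021]
  R  [+0.26867 +0.04392 +0.96223]
t = (+0.01974, -0.01015, +0.41996) m
tr R = 2.807131; θ = arccos((tr R − 1)/2) = 0.442777 rad = 25.369°
axis k = ((R−Rᵀ)₃₂, (R−Rᵀ)₁₃, (R−Rᵀ)₂₁) / (2 sinθ) = (-0.007342, -0.625774, -0.779970)
rvec = θ·k = (-0.003251, -0.277078, -0.345353)

rvec=(-0.0033, -0.2771, -0.3454) tvec=(0.0197, -0.0102, 0.4200)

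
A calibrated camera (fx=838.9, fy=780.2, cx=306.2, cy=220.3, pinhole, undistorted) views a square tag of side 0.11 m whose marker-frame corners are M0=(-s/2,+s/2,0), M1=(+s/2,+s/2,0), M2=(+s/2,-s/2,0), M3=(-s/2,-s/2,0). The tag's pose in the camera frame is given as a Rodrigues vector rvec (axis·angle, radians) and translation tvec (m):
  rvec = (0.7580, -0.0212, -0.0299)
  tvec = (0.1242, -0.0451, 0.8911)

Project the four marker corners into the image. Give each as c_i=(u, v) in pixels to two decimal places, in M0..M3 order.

c0=(369.72, 217.55) c1=(468.89, 214.35) c2=(481.20, 140.86) c3=(373.25, 144.27)

Intrinsics K: fx=838.9, fy=780.2, cx=306.2, cy=220.3
Marker side s = 0.11 m; corners in marker frame (Z=0):
  M0 = (-0.0550, +0.0550, 0)
  M1 = (+0.0550, +0.0550, 0)
  M2 = (+0.0550, -0.0550, 0)
  M3 = (-0.0550, -0.0550, 0)
rvec = (0.7580, -0.0212, -0.0299), |rvec| = θ = 0.75889 rad = 43.481°
Rodrigues: sinθ=0.68811, 1−cosθ=0.27440; R = I + sinθ·[k]× + (1−cosθ)·[k]×²:
    [+0.99936 +0.01946 -0.03002]
    [-0.03477 +0.72582 -0.68701]
    [+0.00842 +0.68761 +0.72603]
t = (0.1242, -0.0451, 0.8911) m
M0: Pc = R·M0+t = (+0.07031, -0.00327, +0.92846); u = 838.9·(+0.07031)/0.92846 + 306.2 = 369.7239, v = 780.2·(-0.00327)/0.92846 + 220.3 = 217.5540
M1: Pc = R·M1+t = (+0.18023, -0.00709, +0.92938); u = 838.9·(+0.18023)/0.92938 + 306.2 = 468.8877, v = 780.2·(-0.00709)/0.92938 + 220.3 = 214.3461
M2: Pc = R·M2+t = (+0.17809, -0.08693, +0.85374); u = 838.9·(+0.17809)/0.85374 + 306.2 = 481.1981, v = 780.2·(-0.08693)/0.85374 + 220.3 = 140.8565
M3: Pc = R·M3+t = (+0.06817, -0.08311, +0.85282); u = 838.9·(+0.06817)/0.85282 + 306.2 = 373.2527, v = 780.2·(-0.08311)/0.85282 + 220.3 = 144.2690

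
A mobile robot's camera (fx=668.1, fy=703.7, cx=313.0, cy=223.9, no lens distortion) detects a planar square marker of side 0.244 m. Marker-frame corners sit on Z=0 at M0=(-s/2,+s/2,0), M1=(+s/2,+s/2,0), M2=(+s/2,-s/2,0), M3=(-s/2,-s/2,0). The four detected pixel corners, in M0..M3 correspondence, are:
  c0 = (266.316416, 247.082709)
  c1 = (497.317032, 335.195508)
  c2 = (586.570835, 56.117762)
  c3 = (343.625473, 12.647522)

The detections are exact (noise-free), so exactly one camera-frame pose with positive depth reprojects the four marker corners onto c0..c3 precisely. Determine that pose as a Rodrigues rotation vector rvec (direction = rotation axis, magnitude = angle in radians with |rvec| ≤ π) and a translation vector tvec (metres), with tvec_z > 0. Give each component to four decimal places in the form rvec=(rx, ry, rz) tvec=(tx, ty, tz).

Intrinsics K: fx=668.1, fy=703.7, cx=313.0, cy=223.9
Marker side s = 0.244 m; corners in marker frame (Z=0):
  M0 = (-0.1220, +0.1220, 0)
  M1 = (+0.1220, +0.1220, 0)
  M2 = (+0.1220, -0.1220, 0)
  M3 = (-0.1220, -0.1220, 0)
Detected image corners:
  c0 = (266.316416, 247.082709) px
  c1 = (497.317032, 335.195508) px
  c2 = (586.570835, 56.117762) px
  c3 = (343.625473, 12.647522) px
Planar DLT: solve 8×8 A·h = b for H (H[2,2]=1):
  H  [+673.93567 -356.25499 +413.51011]
  H  [+154.88487 +1037.89520 +159.31238]
  H  [-0.70228 -0.04023 +1.00000]
B = K⁻¹H; ‖b₁‖=1.574642, ‖b₂‖=1.574642; λ = 2/(‖b₁‖+‖b₂‖) = 0.635065, sign → tz>0 ⇒ λ=+0.635065
r₁ = λ·B[:,0] = (+0.84956,+0.28168,-0.44599); r₂ = λ·B[:,1] = (-0.32667,+0.94479,-0.02555)
r₃ = r₁×r₂ = (+0.41417,+0.16740,+0.89467); SVD([r₁ r₂ r₃]) → R = UVᵀ:
  R  [+0.84956 -0.32667 +0.41417]
  R  [+0.28168 +0.94479 +0.16740]
  R  [-0.44599 -0.02555 +0.89467]
t = (+0.09554, -0.05829, +0.63506) m
tr R = 2.689021; θ = arccos((tr R − 1)/2) = 0.565146 rad = 32.380°
axis k = ((R−Rᵀ)₃₂, (R−Rᵀ)₁₃, (R−Rᵀ)₂₁) / (2 sinθ) = (-0.180140, +0.803085, +0.567982)
rvec = θ·k = (-0.101805, +0.453860, +0.320993)

rvec=(-0.1018, 0.4539, 0.3210) tvec=(0.0955, -0.0583, 0.6351)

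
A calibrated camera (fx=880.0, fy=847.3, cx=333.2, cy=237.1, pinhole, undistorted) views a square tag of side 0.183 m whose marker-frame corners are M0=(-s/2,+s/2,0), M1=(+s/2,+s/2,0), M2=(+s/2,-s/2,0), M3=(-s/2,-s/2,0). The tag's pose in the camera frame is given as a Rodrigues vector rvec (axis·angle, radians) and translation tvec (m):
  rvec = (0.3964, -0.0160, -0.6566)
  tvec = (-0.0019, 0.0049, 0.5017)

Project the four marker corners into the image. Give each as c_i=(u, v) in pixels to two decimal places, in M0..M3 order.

c0=(300.05, 432.09) c1=(542.56, 263.16) c2=(365.32, 23.41) c3=(96.49, 225.86)

Intrinsics K: fx=880.0, fy=847.3, cx=333.2, cy=237.1
Marker side s = 0.183 m; corners in marker frame (Z=0):
  M0 = (-0.0915, +0.0915, 0)
  M1 = (+0.0915, +0.0915, 0)
  M2 = (+0.0915, -0.0915, 0)
  M3 = (-0.0915, -0.0915, 0)
rvec = (0.3964, -0.0160, -0.6566), |rvec| = θ = 0.76715 rad = 43.954°
Rodrigues: sinθ=0.69408, 1−cosθ=0.28011; R = I + sinθ·[k]× + (1−cosθ)·[k]×²:
    [+0.79468 +0.59105 -0.13836]
    [-0.59708 +0.72002 -0.35365]
    [-0.10940 +0.36365 +0.92509]
t = (-0.0019, 0.0049, 0.5017) m
M0: Pc = R·M0+t = (-0.02053, +0.12541, +0.54498); u = 880.0·(-0.02053)/0.54498 + 333.2 = 300.0454, v = 847.3·(+0.12541)/0.54498 + 237.1 = 432.0853
M1: Pc = R·M1+t = (+0.12489, +0.01615, +0.52496); u = 880.0·(+0.12489)/0.52496 + 333.2 = 542.5613, v = 847.3·(+0.01615)/0.52496 + 237.1 = 263.1636
M2: Pc = R·M2+t = (+0.01673, -0.11561, +0.45842); u = 880.0·(+0.01673)/0.45842 + 333.2 = 365.3209, v = 847.3·(-0.11561)/0.45842 + 237.1 = 23.4067
M3: Pc = R·M3+t = (-0.12869, -0.00635, +0.47844); u = 880.0·(-0.12869)/0.47844 + 333.2 = 96.4895, v = 847.3·(-0.00635)/0.47844 + 237.1 = 225.8574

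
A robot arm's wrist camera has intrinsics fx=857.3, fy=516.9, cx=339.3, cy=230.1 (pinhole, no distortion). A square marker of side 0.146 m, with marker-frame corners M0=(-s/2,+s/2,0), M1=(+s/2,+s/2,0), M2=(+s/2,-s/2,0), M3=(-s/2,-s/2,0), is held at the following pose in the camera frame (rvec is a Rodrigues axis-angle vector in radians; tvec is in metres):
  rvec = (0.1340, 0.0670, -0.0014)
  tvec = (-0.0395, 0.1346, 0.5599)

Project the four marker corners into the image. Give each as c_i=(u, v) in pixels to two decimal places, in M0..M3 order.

Intrinsics K: fx=857.3, fy=516.9, cx=339.3, cy=230.1
Marker side s = 0.146 m; corners in marker frame (Z=0):
  M0 = (-0.0730, +0.0730, 0)
  M1 = (+0.0730, +0.0730, 0)
  M2 = (+0.0730, -0.0730, 0)
  M3 = (-0.0730, -0.0730, 0)
rvec = (0.1340, 0.0670, -0.0014), |rvec| = θ = 0.14982 rad = 8.584°
Rodrigues: sinθ=0.14926, 1−cosθ=0.01120; R = I + sinθ·[k]× + (1−cosθ)·[k]×²:
    [+0.99776 +0.00588 +0.06666]
    [+0.00309 +0.99104 -0.13355]
    [-0.06684 +0.13345 +0.98880]
t = (-0.0395, 0.1346, 0.5599) m
M0: Pc = R·M0+t = (-0.11191, +0.20672, +0.57452); u = 857.3·(-0.11191)/0.57452 + 339.3 = 172.3119, v = 516.9·(+0.20672)/0.57452 + 230.1 = 416.0875
M1: Pc = R·M1+t = (+0.03377, +0.20717, +0.56476); u = 857.3·(+0.03377)/0.56476 + 339.3 = 390.5551, v = 516.9·(+0.20717)/0.56476 + 230.1 = 419.7137
M2: Pc = R·M2+t = (+0.03291, +0.06248, +0.54528); u = 857.3·(+0.03291)/0.54528 + 339.3 = 391.0379, v = 516.9·(+0.06248)/0.54528 + 230.1 = 289.3278
M3: Pc = R·M3+t = (-0.11277, +0.06203, +0.55504); u = 857.3·(-0.11277)/0.55504 + 339.3 = 165.1250, v = 516.9·(+0.06203)/0.55504 + 230.1 = 287.8669

c0=(172.31, 416.09) c1=(390.56, 419.71) c2=(391.04, 289.33) c3=(165.12, 287.87)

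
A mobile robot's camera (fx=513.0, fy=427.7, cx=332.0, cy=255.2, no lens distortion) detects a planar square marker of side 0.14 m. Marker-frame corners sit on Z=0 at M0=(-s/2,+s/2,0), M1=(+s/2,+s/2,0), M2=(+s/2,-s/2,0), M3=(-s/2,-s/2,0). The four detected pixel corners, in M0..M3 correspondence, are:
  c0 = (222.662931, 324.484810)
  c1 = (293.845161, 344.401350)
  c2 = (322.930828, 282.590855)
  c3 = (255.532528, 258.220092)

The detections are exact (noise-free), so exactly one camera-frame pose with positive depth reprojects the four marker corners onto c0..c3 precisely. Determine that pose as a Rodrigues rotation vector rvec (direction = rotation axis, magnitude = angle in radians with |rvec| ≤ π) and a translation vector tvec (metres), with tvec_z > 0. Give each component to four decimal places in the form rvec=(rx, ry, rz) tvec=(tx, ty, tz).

Intrinsics K: fx=513.0, fy=427.7, cx=332.0, cy=255.2
Marker side s = 0.14 m; corners in marker frame (Z=0):
  M0 = (-0.0700, +0.0700, 0)
  M1 = (+0.0700, +0.0700, 0)
  M2 = (+0.0700, -0.0700, 0)
  M3 = (-0.0700, -0.0700, 0)
Detected image corners:
  c0 = (222.662931, 324.484810) px
  c1 = (293.845161, 344.401350) px
  c2 = (322.930828, 282.590855) px
  c3 = (255.532528, 258.220092) px
Planar DLT: solve 8×8 A·h = b for H (H[2,2]=1):
  H  [+644.56616 -260.57095 +275.22746]
  H  [+323.79673 +412.81037 +302.52229]
  H  [+0.54713 -0.14546 +1.00000]
B = K⁻¹H; ‖b₁‖=1.139760, ‖b₂‖=1.139760; λ = 2/(‖b₁‖+‖b₂‖) = 0.877378, sign → tz>0 ⇒ λ=+0.877378
r₁ = λ·B[:,0] = (+0.79172,+0.37780,+0.48004); r₂ = λ·B[:,1] = (-0.36305,+0.92299,-0.12763)
r₃ = r₁×r₂ = (-0.49129,-0.07324,+0.86791); SVD([r₁ r₂ r₃]) → R = UVᵀ:
  R  [+0.79172 -0.36305 -0.49129]
  R  [+0.37780 +0.92299 -0.07324]
  R  [+0.48004 -0.12763 +0.86791]
t = (-0.09710, +0.09708, +0.87738) m
tr R = 2.582622; θ = arccos((tr R − 1)/2) = 0.657846 rad = 37.692°
axis k = ((R−Rᵀ)₃₂, (R−Rᵀ)₁₃, (R−Rᵀ)₂₁) / (2 sinθ) = (-0.044480, -0.794331, +0.605855)
rvec = θ·k = (-0.029261, -0.522547, +0.398559)

rvec=(-0.0293, -0.5225, 0.3986) tvec=(-0.0971, 0.0971, 0.8774)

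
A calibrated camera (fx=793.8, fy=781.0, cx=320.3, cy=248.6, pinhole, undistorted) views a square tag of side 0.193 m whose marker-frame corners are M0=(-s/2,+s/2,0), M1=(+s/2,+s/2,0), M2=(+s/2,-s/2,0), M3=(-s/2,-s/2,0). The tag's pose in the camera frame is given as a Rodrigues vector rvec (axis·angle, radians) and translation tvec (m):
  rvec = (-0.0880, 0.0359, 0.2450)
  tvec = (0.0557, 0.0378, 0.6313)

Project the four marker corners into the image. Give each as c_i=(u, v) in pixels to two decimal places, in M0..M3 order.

Intrinsics K: fx=793.8, fy=781.0, cx=320.3, cy=248.6
Marker side s = 0.193 m; corners in marker frame (Z=0):
  M0 = (-0.0965, +0.0965, 0)
  M1 = (+0.0965, +0.0965, 0)
  M2 = (+0.0965, -0.0965, 0)
  M3 = (-0.0965, -0.0965, 0)
rvec = (-0.0880, 0.0359, 0.2450), |rvec| = θ = 0.26279 rad = 15.057°
Rodrigues: sinθ=0.25977, 1−cosθ=0.03433; R = I + sinθ·[k]× + (1−cosθ)·[k]×²:
    [+0.96952 -0.24376 +0.02477]
    [+0.24062 +0.96631 +0.09136]
    [-0.04621 -0.08262 +0.99551]
t = (0.0557, 0.0378, 0.6313) m
M0: Pc = R·M0+t = (-0.06138, +0.10783, +0.62779); u = 793.8·(-0.06138)/0.62779 + 320.3 = 242.6866, v = 781.0·(+0.10783)/0.62779 + 248.6 = 382.7453
M1: Pc = R·M1+t = (+0.12574, +0.15427, +0.61887); u = 793.8·(+0.12574)/0.61887 + 320.3 = 481.5766, v = 781.0·(+0.15427)/0.61887 + 248.6 = 443.2841
M2: Pc = R·M2+t = (+0.17278, -0.03223, +0.63481); u = 793.8·(+0.17278)/0.63481 + 320.3 = 536.3538, v = 781.0·(-0.03223)/0.63481 + 248.6 = 208.9490
M3: Pc = R·M3+t = (-0.01434, -0.07867, +0.64373); u = 793.8·(-0.01434)/0.64373 + 320.3 = 302.6223, v = 781.0·(-0.07867)/0.64373 + 248.6 = 153.1561

c0=(242.69, 382.75) c1=(481.58, 443.28) c2=(536.35, 208.95) c3=(302.62, 153.16)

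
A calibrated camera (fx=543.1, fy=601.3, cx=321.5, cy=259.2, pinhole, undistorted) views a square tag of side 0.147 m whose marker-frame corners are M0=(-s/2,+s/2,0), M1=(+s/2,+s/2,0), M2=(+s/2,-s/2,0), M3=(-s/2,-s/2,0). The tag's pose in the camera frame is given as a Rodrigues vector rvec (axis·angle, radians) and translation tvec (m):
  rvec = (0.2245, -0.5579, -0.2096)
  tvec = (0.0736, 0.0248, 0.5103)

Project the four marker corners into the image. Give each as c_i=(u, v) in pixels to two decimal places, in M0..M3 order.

c0=(346.44, 397.91) c1=(459.96, 339.99) c2=(449.76, 186.02) c3=(324.83, 224.09)

Intrinsics K: fx=543.1, fy=601.3, cx=321.5, cy=259.2
Marker side s = 0.147 m; corners in marker frame (Z=0):
  M0 = (-0.0735, +0.0735, 0)
  M1 = (+0.0735, +0.0735, 0)
  M2 = (+0.0735, -0.0735, 0)
  M3 = (-0.0735, -0.0735, 0)
rvec = (0.2245, -0.5579, -0.2096), |rvec| = θ = 0.63686 rad = 36.489°
Rodrigues: sinθ=0.59467, 1−cosθ=0.19603; R = I + sinθ·[k]× + (1−cosθ)·[k]×²:
    [+0.82833 +0.13518 -0.54369]
    [-0.25625 +0.95441 -0.15311]
    [+0.49820 +0.26615 +0.82520]
t = (0.0736, 0.0248, 0.5103) m
M0: Pc = R·M0+t = (+0.02265, +0.11378, +0.49324); u = 543.1·(+0.02265)/0.49324 + 321.5 = 346.4433, v = 601.3·(+0.11378)/0.49324 + 259.2 = 397.9102
M1: Pc = R·M1+t = (+0.14442, +0.07611, +0.56648); u = 543.1·(+0.14442)/0.56648 + 321.5 = 459.9576, v = 601.3·(+0.07611)/0.56648 + 259.2 = 339.9929
M2: Pc = R·M2+t = (+0.12455, -0.06418, +0.52736); u = 543.1·(+0.12455)/0.52736 + 321.5 = 449.7648, v = 601.3·(-0.06418)/0.52736 + 259.2 = 186.0170
M3: Pc = R·M3+t = (+0.00278, -0.02651, +0.45412); u = 543.1·(+0.00278)/0.45412 + 321.5 = 324.8272, v = 601.3·(-0.02651)/0.45412 + 259.2 = 224.0924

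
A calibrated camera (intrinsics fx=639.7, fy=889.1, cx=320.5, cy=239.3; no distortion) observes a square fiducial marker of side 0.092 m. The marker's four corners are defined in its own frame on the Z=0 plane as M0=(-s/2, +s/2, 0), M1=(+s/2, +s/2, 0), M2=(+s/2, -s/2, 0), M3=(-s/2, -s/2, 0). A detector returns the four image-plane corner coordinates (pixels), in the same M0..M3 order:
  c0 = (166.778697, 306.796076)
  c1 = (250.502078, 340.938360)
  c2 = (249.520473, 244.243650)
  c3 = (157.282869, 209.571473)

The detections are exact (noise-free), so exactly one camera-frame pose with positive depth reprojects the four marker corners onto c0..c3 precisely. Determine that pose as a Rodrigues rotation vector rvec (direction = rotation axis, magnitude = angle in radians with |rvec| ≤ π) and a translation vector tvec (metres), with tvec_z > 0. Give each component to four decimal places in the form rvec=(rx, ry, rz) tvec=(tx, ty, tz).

Intrinsics K: fx=639.7, fy=889.1, cx=320.5, cy=239.3
Marker side s = 0.092 m; corners in marker frame (Z=0):
  M0 = (-0.0460, +0.0460, 0)
  M1 = (+0.0460, +0.0460, 0)
  M2 = (+0.0460, -0.0460, 0)
  M3 = (-0.0460, -0.0460, 0)
Detected image corners:
  c0 = (166.778697, 306.796076) px
  c1 = (250.502078, 340.938360) px
  c2 = (249.520473, 244.243650) px
  c3 = (157.282869, 209.571473) px
Planar DLT: solve 8×8 A·h = b for H (H[2,2]=1):
  H  [+887.96990 +278.27028 +205.50123]
  H  [+285.54745 +1348.88723 +277.52201]
  H  [-0.32065 +1.07098 +1.00000]
B = K⁻¹H; ‖b₁‖=1.633242, ‖b₂‖=1.633242; λ = 2/(‖b₁‖+‖b₂‖) = 0.612279, sign → tz>0 ⇒ λ=+0.612279
r₁ = λ·B[:,0] = (+0.94827,+0.24948,-0.19633); r₂ = λ·B[:,1] = (-0.06219,+0.75242,+0.65574)
r₃ = r₁×r₂ = (+0.31132,-0.60961,+0.72901); SVD([r₁ r₂ r₃]) → R = UVᵀ:
  R  [+0.94827 -0.06219 +0.31132]
  R  [+0.24948 +0.75242 -0.60961]
  R  [-0.19633 +0.65574 +0.72901]
t = (-0.11007, +0.02632, +0.61228) m
tr R = 2.429702; θ = arccos((tr R − 1)/2) = 0.774385 rad = 44.369°
axis k = ((R−Rᵀ)₃₂, (R−Rᵀ)₁₃, (R−Rᵀ)₂₁) / (2 sinθ) = (+0.904756, +0.362976, +0.222857)
rvec = θ·k = (+0.700630, +0.281083, +0.172577)

rvec=(0.7006, 0.2811, 0.1726) tvec=(-0.1101, 0.0263, 0.6123)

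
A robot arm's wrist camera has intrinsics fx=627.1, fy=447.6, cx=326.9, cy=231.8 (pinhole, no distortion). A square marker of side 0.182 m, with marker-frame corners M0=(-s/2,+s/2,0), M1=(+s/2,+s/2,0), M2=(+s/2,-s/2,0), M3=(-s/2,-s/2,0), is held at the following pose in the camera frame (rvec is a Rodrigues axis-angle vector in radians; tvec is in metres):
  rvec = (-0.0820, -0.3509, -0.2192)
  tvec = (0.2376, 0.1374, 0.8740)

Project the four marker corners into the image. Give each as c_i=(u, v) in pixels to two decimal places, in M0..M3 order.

Intrinsics K: fx=627.1, fy=447.6, cx=326.9, cy=231.8
Marker side s = 0.182 m; corners in marker frame (Z=0):
  M0 = (-0.0910, +0.0910, 0)
  M1 = (+0.0910, +0.0910, 0)
  M2 = (+0.0910, -0.0910, 0)
  M3 = (-0.0910, -0.0910, 0)
rvec = (-0.0820, -0.3509, -0.2192), |rvec| = θ = 0.42179 rad = 24.167°
Rodrigues: sinθ=0.40939, 1−cosθ=0.08764; R = I + sinθ·[k]× + (1−cosθ)·[k]×²:
    [+0.91567 +0.22693 -0.33173]
    [-0.19858 +0.97302 +0.11748]
    [+0.34944 -0.04170 +0.93603]
t = (0.2376, 0.1374, 0.8740) m
M0: Pc = R·M0+t = (+0.17492, +0.24402, +0.83841); u = 627.1·(+0.17492)/0.83841 + 326.9 = 457.7379, v = 447.6·(+0.24402)/0.83841 + 231.8 = 362.0727
M1: Pc = R·M1+t = (+0.34158, +0.20787, +0.90200); u = 627.1·(+0.34158)/0.90200 + 326.9 = 564.3743, v = 447.6·(+0.20787)/0.90200 + 231.8 = 334.9526
M2: Pc = R·M2+t = (+0.30028, +0.03078, +0.90959); u = 627.1·(+0.30028)/0.90959 + 326.9 = 533.9183, v = 447.6·(+0.03078)/0.90959 + 231.8 = 246.9486
M3: Pc = R·M3+t = (+0.13362, +0.06693, +0.84600); u = 627.1·(+0.13362)/0.84600 + 326.9 = 425.9490, v = 447.6·(+0.06693)/0.84600 + 231.8 = 267.2095

c0=(457.74, 362.07) c1=(564.37, 334.95) c2=(533.92, 246.95) c3=(425.95, 267.21)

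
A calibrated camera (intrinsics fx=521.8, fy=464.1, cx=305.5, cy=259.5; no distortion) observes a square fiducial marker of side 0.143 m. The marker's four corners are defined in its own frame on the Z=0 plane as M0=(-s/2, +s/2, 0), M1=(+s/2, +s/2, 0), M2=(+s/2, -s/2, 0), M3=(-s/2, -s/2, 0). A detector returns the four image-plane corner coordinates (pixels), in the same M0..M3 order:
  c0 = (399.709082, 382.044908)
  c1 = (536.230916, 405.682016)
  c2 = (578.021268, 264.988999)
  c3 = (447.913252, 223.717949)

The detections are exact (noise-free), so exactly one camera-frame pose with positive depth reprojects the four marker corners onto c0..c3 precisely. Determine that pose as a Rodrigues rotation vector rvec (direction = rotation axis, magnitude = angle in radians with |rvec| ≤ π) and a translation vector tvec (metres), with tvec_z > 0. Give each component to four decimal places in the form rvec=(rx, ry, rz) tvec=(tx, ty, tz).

Intrinsics K: fx=521.8, fy=464.1, cx=305.5, cy=259.5
Marker side s = 0.143 m; corners in marker frame (Z=0):
  M0 = (-0.0715, +0.0715, 0)
  M1 = (+0.0715, +0.0715, 0)
  M2 = (+0.0715, -0.0715, 0)
  M3 = (-0.0715, -0.0715, 0)
Detected image corners:
  c0 = (399.709082, 382.044908) px
  c1 = (536.230916, 405.682016) px
  c2 = (578.021268, 264.988999) px
  c3 = (447.913252, 223.717949) px
Planar DLT: solve 8×8 A·h = b for H (H[2,2]=1):
  H  [+1342.47709 -339.85178 +494.54254]
  H  [+494.13377 +1024.57761 +319.78995]
  H  [+0.83653 -0.05408 +1.00000]
B = K⁻¹H; ‖b₁‖=2.322737, ‖b₂‖=2.322737; λ = 2/(‖b₁‖+‖b₂‖) = 0.430527, sign → tz>0 ⇒ λ=+0.430527
r₁ = λ·B[:,0] = (+0.89679,+0.25701,+0.36015); r₂ = λ·B[:,1] = (-0.26677,+0.96348,-0.02328)
r₃ = r₁×r₂ = (-0.35298,-0.07520,+0.93260); SVD([r₁ r₂ r₃]) → R = UVᵀ:
  R  [+0.89679 -0.26677 -0.35298]
  R  [+0.25701 +0.96348 -0.07520]
  R  [+0.36015 -0.02328 +0.93260]
t = (+0.15598, +0.05593, +0.43053) m
tr R = 2.792876; θ = arccos((tr R − 1)/2) = 0.459131 rad = 26.306°
axis k = ((R−Rᵀ)₃₂, (R−Rᵀ)₁₃, (R−Rᵀ)₂₁) / (2 sinθ) = (+0.058568, -0.804577, +0.590953)
rvec = θ·k = (+0.026890, -0.369406, +0.271325)

rvec=(0.0269, -0.3694, 0.2713) tvec=(0.1560, 0.0559, 0.4305)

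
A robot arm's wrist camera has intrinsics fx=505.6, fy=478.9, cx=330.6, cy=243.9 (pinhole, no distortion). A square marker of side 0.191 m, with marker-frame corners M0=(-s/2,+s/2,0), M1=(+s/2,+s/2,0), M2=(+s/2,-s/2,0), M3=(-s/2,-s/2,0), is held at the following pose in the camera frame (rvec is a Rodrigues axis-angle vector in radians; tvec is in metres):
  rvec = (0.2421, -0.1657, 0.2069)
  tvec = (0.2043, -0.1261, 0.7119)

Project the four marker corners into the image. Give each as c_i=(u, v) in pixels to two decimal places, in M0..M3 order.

c0=(394.86, 208.52) c1=(515.97, 232.45) c2=(557.25, 109.19) c3=(430.78, 77.22)

Intrinsics K: fx=505.6, fy=478.9, cx=330.6, cy=243.9
Marker side s = 0.191 m; corners in marker frame (Z=0):
  M0 = (-0.0955, +0.0955, 0)
  M1 = (+0.0955, +0.0955, 0)
  M2 = (+0.0955, -0.0955, 0)
  M3 = (-0.0955, -0.0955, 0)
rvec = (0.2421, -0.1657, 0.2069), |rvec| = θ = 0.35899 rad = 20.569°
Rodrigues: sinθ=0.35133, 1−cosθ=0.06375; R = I + sinθ·[k]× + (1−cosθ)·[k]×²:
    [+0.96524 -0.22233 -0.13739]
    [+0.18264 +0.94983 -0.25389]
    [+0.18694 +0.21997 +0.95743]
t = (0.2043, -0.1261, 0.7119) m
M0: Pc = R·M0+t = (+0.09089, -0.05283, +0.71505); u = 505.6·(+0.09089)/0.71505 + 330.6 = 394.8642, v = 478.9·(-0.05283)/0.71505 + 243.9 = 208.5155
M1: Pc = R·M1+t = (+0.27525, -0.01795, +0.75076); u = 505.6·(+0.27525)/0.75076 + 330.6 = 515.9662, v = 478.9·(-0.01795)/0.75076 + 243.9 = 232.4507
M2: Pc = R·M2+t = (+0.31771, -0.19937, +0.70875); u = 505.6·(+0.31771)/0.70875 + 330.6 = 557.2481, v = 478.9·(-0.19937)/0.70875 + 243.9 = 109.1876
M3: Pc = R·M3+t = (+0.13335, -0.23425, +0.67304); u = 505.6·(+0.13335)/0.67304 + 330.6 = 430.7762, v = 478.9·(-0.23425)/0.67304 + 243.9 = 77.2190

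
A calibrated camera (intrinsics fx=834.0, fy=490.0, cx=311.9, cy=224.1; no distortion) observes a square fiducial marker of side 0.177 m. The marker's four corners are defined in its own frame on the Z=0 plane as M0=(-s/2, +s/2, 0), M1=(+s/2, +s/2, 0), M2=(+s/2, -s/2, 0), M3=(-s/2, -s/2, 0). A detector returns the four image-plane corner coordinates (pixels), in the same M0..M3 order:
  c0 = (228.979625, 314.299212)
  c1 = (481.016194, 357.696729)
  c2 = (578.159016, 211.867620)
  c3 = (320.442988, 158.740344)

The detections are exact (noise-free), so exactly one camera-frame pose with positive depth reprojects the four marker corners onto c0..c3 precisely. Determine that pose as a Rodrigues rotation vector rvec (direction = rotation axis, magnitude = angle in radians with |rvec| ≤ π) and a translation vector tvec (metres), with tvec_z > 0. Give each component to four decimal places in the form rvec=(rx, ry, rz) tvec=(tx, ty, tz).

rvec=(0.1498, -0.1341, 0.3259) tvec=(0.0593, 0.0422, 0.5341)

Intrinsics K: fx=834.0, fy=490.0, cx=311.9, cy=224.1
Marker side s = 0.177 m; corners in marker frame (Z=0):
  M0 = (-0.0885, +0.0885, 0)
  M1 = (+0.0885, +0.0885, 0)
  M2 = (+0.0885, -0.0885, 0)
  M3 = (-0.0885, -0.0885, 0)
Detected image corners:
  c0 = (228.979625, 314.299212) px
  c1 = (481.016194, 357.696729) px
  c2 = (578.159016, 211.867620) px
  c3 = (320.442988, 158.740344) px
Planar DLT: solve 8×8 A·h = b for H (H[2,2]=1):
  H  [+1556.30637 -439.40651 +404.44791]
  H  [+347.71313 +911.46311 +262.82568]
  H  [+0.29009 +0.23322 +1.00000]
B = K⁻¹H; ‖b₁‖=1.872467, ‖b₂‖=1.872467; λ = 2/(‖b₁‖+‖b₂‖) = 0.534055, sign → tz>0 ⇒ λ=+0.534055
r₁ = λ·B[:,0] = (+0.93865,+0.30812,+0.15492); r₂ = λ·B[:,1] = (-0.32796,+0.93645,+0.12455)
r₃ = r₁×r₂ = (-0.10670,-0.16772,+0.98004); SVD([r₁ r₂ r₃]) → R = UVᵀ:
  R  [+0.93865 -0.32796 -0.10670]
  R  [+0.30812 +0.93645 -0.16772]
  R  [+0.15492 +0.12455 +0.98004]
t = (+0.05926, +0.04221, +0.53405) m
tr R = 2.855137; θ = arccos((tr R − 1)/2) = 0.382944 rad = 21.941°
axis k = ((R−Rᵀ)₃₂, (R−Rᵀ)₁₃, (R−Rᵀ)₂₁) / (2 sinθ) = (+0.391106, -0.350085, +0.851162)
rvec = θ·k = (+0.149772, -0.134063, +0.325947)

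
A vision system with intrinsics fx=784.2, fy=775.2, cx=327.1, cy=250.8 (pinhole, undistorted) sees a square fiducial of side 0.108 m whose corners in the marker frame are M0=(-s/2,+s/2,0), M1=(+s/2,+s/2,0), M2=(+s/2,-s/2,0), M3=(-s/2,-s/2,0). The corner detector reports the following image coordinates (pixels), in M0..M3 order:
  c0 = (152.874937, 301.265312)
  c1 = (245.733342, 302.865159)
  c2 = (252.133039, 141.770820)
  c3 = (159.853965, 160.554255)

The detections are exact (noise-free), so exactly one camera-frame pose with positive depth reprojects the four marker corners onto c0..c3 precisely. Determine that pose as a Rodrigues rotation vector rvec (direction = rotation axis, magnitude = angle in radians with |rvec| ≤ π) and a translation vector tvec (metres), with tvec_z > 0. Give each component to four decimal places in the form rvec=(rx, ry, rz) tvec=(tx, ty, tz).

rvec=(-0.0903, 0.7732, -0.0027) tvec=(-0.0901, -0.0175, 0.5538)

Intrinsics K: fx=784.2, fy=775.2, cx=327.1, cy=250.8
Marker side s = 0.108 m; corners in marker frame (Z=0):
  M0 = (-0.0540, +0.0540, 0)
  M1 = (+0.0540, +0.0540, 0)
  M2 = (+0.0540, -0.0540, 0)
  M3 = (-0.0540, -0.0540, 0)
Detected image corners:
  c0 = (152.874937, 301.265312) px
  c1 = (245.733342, 302.865159) px
  c2 = (252.133039, 141.770820) px
  c3 = (159.853965, 160.554255) px
Planar DLT: solve 8×8 A·h = b for H (H[2,2]=1):
  H  [+601.92490 -92.30366 +199.52858]
  H  [-365.66046 +1357.07852 +226.29915]
  H  [-1.25918 -0.14894 +1.00000]
B = K⁻¹H; ‖b₁‖=1.805815, ‖b₂‖=1.805815; λ = 2/(‖b₁‖+‖b₂‖) = 0.553767, sign → tz>0 ⇒ λ=+0.553767
r₁ = λ·B[:,0] = (+0.71590,-0.03562,-0.69729); r₂ = λ·B[:,1] = (-0.03078,+0.99612,-0.08248)
r₃ = r₁×r₂ = (+0.69752,+0.08051,+0.71203); SVD([r₁ r₂ r₃]) → R = UVᵀ:
  R  [+0.71590 -0.03078 +0.69752]
  R  [-0.03562 +0.99612 +0.08051]
  R  [-0.69729 -0.08248 +0.71203]
t = (-0.09009, -0.01750, +0.55377) m
tr R = 2.424045; θ = arccos((tr R − 1)/2) = 0.778422 rad = 44.600°
axis k = ((R−Rᵀ)₃₂, (R−Rᵀ)₁₃, (R−Rᵀ)₂₁) / (2 sinθ) = (-0.116061, +0.993236, -0.003445)
rvec = θ·k = (-0.090345, +0.773157, -0.002682)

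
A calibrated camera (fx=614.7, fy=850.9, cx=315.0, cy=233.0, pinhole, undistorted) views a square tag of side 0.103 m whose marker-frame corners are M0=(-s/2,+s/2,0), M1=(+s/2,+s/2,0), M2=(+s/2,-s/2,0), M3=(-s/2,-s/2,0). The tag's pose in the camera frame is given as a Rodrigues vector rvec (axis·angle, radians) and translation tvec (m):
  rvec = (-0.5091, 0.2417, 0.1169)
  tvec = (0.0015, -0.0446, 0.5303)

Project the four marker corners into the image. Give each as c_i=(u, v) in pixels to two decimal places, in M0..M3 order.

c0=(247.59, 228.83) c1=(367.90, 237.62) c2=(383.12, 96.74) c3=(272.31, 95.28)

Intrinsics K: fx=614.7, fy=850.9, cx=315.0, cy=233.0
Marker side s = 0.103 m; corners in marker frame (Z=0):
  M0 = (-0.0515, +0.0515, 0)
  M1 = (+0.0515, +0.0515, 0)
  M2 = (+0.0515, -0.0515, 0)
  M3 = (-0.0515, -0.0515, 0)
rvec = (-0.5091, 0.2417, 0.1169), |rvec| = θ = 0.57556 rad = 32.977°
Rodrigues: sinθ=0.54430, 1−cosθ=0.16111; R = I + sinθ·[k]× + (1−cosθ)·[k]×²:
    [+0.96494 -0.17040 +0.19963]
    [+0.05071 +0.86730 +0.49520]
    [-0.25752 -0.46771 +0.84553]
t = (0.0015, -0.0446, 0.5303) m
M0: Pc = R·M0+t = (-0.05697, -0.00255, +0.51948); u = 614.7·(-0.05697)/0.51948 + 315.0 = 247.5869, v = 850.9·(-0.00255)/0.51948 + 233.0 = 228.8306
M1: Pc = R·M1+t = (+0.04242, +0.00268, +0.49295); u = 614.7·(+0.04242)/0.49295 + 315.0 = 367.8958, v = 850.9·(+0.00268)/0.49295 + 233.0 = 237.6215
M2: Pc = R·M2+t = (+0.05997, -0.08665, +0.54112); u = 614.7·(+0.05997)/0.54112 + 315.0 = 383.1239, v = 850.9·(-0.08665)/0.54112 + 233.0 = 96.7387
M3: Pc = R·M3+t = (-0.03942, -0.09188, +0.56765); u = 614.7·(-0.03942)/0.56765 + 315.0 = 272.3136, v = 850.9·(-0.09188)/0.56765 + 233.0 = 95.2769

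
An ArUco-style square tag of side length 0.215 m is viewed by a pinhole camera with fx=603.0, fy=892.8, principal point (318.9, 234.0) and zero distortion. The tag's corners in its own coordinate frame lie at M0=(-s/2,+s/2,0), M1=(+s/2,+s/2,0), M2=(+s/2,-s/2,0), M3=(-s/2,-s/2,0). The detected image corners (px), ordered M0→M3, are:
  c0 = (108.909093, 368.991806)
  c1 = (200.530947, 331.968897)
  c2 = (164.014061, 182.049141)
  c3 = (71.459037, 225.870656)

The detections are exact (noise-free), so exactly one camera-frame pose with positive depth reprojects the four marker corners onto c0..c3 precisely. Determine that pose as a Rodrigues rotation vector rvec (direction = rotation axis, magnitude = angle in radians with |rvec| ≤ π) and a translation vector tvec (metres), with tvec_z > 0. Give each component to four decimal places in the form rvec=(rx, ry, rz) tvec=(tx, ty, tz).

Intrinsics K: fx=603.0, fy=892.8, cx=318.9, cy=234.0
Marker side s = 0.215 m; corners in marker frame (Z=0):
  M0 = (-0.1075, +0.1075, 0)
  M1 = (+0.1075, +0.1075, 0)
  M2 = (+0.1075, -0.1075, 0)
  M3 = (-0.1075, -0.1075, 0)
Detected image corners:
  c0 = (108.909093, 368.991806) px
  c1 = (200.530947, 331.968897) px
  c2 = (164.014061, 182.049141) px
  c3 = (71.459037, 225.870656) px
Planar DLT: solve 8×8 A·h = b for H (H[2,2]=1):
  H  [+403.41720 +188.46868 +135.56400]
  H  [-238.42134 +714.57384 +278.56550]
  H  [-0.18258 +0.12046 +1.00000]
B = K⁻¹H; ‖b₁‖=0.817001, ‖b₂‖=0.817001; λ = 2/(‖b₁‖+‖b₂‖) = 1.223988, sign → tz>0 ⇒ λ=+1.223988
r₁ = λ·B[:,0] = (+0.93706,-0.26829,-0.22348); r₂ = λ·B[:,1] = (+0.30458,+0.94100,+0.14744)
r₃ = r₁×r₂ = (+0.17074,-0.20623,+0.96349); SVD([r₁ r₂ r₃]) → R = UVᵀ:
  R  [+0.93706 +0.30458 +0.17074]
  R  [-0.26829 +0.94100 -0.20623]
  R  [-0.22348 +0.14744 +0.96349]
t = (-0.37214, +0.06110, +1.22399) m
tr R = 2.841554; θ = arccos((tr R − 1)/2) = 0.400728 rad = 22.960°
axis k = ((R−Rᵀ)₃₂, (R−Rᵀ)₁₃, (R−Rᵀ)₂₁) / (2 sinθ) = (+0.453319, +0.505293, -0.734289)
rvec = θ·k = (+0.181658, +0.202485, -0.294250)

rvec=(0.1817, 0.2025, -0.2943) tvec=(-0.3721, 0.0611, 1.2240)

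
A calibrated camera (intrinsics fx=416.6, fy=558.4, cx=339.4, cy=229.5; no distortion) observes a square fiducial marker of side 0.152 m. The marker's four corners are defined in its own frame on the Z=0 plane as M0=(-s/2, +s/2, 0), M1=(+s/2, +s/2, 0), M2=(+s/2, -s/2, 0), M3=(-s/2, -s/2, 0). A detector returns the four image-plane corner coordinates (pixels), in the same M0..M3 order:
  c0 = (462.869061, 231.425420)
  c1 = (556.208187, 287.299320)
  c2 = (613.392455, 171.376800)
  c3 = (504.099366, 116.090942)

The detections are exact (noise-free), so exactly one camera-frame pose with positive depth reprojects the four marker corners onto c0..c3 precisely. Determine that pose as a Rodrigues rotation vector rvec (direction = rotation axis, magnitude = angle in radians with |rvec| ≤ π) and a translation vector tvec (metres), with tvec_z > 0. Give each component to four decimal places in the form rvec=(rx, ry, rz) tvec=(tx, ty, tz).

Intrinsics K: fx=416.6, fy=558.4, cx=339.4, cy=229.5
Marker side s = 0.152 m; corners in marker frame (Z=0):
  M0 = (-0.0760, +0.0760, 0)
  M1 = (+0.0760, +0.0760, 0)
  M2 = (+0.0760, -0.0760, 0)
  M3 = (-0.0760, -0.0760, 0)
Detected image corners:
  c0 = (462.869061, 231.425420) px
  c1 = (556.208187, 287.299320) px
  c2 = (613.392455, 171.376800) px
  c3 = (504.099366, 116.090942) px
Planar DLT: solve 8×8 A·h = b for H (H[2,2]=1):
  H  [+433.12545 +119.57077 +530.93766]
  H  [+278.94338 +927.27374 +204.27067]
  H  [-0.43084 +0.82672 +1.00000]
B = K⁻¹H; ‖b₁‖=1.605426, ‖b₂‖=1.605426; λ = 2/(‖b₁‖+‖b₂‖) = 0.622888, sign → tz>0 ⇒ λ=+0.622888
r₁ = λ·B[:,0] = (+0.86623,+0.42145,-0.26837); r₂ = λ·B[:,1] = (-0.24075,+0.82272,+0.51495)
r₃ = r₁×r₂ = (+0.43782,-0.38146,+0.81413); SVD([r₁ r₂ r₃]) → R = UVᵀ:
  R  [+0.86623 -0.24075 +0.43782]
  R  [+0.42145 +0.82272 -0.38146]
  R  [-0.26837 +0.51495 +0.81413]
t = (+0.28638, -0.02814, +0.62289) m
tr R = 2.503077; θ = arccos((tr R − 1)/2) = 0.720405 rad = 41.276°
axis k = ((R−Rᵀ)₃₂, (R−Rᵀ)₁₃, (R−Rᵀ)₂₁) / (2 sinθ) = (+0.679419, +0.535240, +0.501905)
rvec = θ·k = (+0.489457, +0.385589, +0.361575)

rvec=(0.4895, 0.3856, 0.3616) tvec=(0.2864, -0.0281, 0.6229)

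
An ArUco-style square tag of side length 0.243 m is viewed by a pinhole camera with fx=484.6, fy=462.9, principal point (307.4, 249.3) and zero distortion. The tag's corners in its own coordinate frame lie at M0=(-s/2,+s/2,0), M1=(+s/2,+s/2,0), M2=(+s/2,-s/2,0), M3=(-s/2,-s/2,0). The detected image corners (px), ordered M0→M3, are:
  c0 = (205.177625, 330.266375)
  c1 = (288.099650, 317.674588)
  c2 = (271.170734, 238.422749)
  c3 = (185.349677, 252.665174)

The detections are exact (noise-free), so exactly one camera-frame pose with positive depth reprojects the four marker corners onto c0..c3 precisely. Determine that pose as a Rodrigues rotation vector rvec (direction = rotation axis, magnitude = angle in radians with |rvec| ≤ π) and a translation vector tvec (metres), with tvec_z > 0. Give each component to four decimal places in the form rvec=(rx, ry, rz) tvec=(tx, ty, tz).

Intrinsics K: fx=484.6, fy=462.9, cx=307.4, cy=249.3
Marker side s = 0.243 m; corners in marker frame (Z=0):
  M0 = (-0.1215, +0.1215, 0)
  M1 = (+0.1215, +0.1215, 0)
  M2 = (+0.1215, -0.1215, 0)
  M3 = (-0.1215, -0.1215, 0)
Detected image corners:
  c0 = (205.177625, 330.266375) px
  c1 = (288.099650, 317.674588) px
  c2 = (271.170734, 238.422749) px
  c3 = (185.349677, 252.665174) px
Planar DLT: solve 8×8 A·h = b for H (H[2,2]=1):
  H  [+332.80638 +112.36315 +237.31347]
  H  [-72.28727 +366.71566 +285.54242]
  H  [-0.06018 +0.15451 +1.00000]
B = K⁻¹H; ‖b₁‖=0.737884, ‖b₂‖=0.737884; λ = 2/(‖b₁‖+‖b₂‖) = 1.355226, sign → tz>0 ⇒ λ=+1.355226
r₁ = λ·B[:,0] = (+0.98246,-0.16771,-0.08156); r₂ = λ·B[:,1] = (+0.18141,+0.96086,+0.20939)
r₃ = r₁×r₂ = (+0.04325,-0.22052,+0.97442); SVD([r₁ r₂ r₃]) → R = UVᵀ:
  R  [+0.98246 +0.18141 +0.04325]
  R  [-0.16771 +0.96086 -0.22052]
  R  [-0.08156 +0.20939 +0.97442]
t = (-0.19600, +0.10611, +1.35523) m
tr R = 2.917738; θ = arccos((tr R − 1)/2) = 0.287807 rad = 16.490°
axis k = ((R−Rᵀ)₃₂, (R−Rᵀ)₁₃, (R−Rᵀ)₂₁) / (2 sinθ) = (+0.757287, +0.219841, -0.614968)
rvec = θ·k = (+0.217952, +0.063272, -0.176992)

rvec=(0.2180, 0.0633, -0.1770) tvec=(-0.1960, 0.1061, 1.3552)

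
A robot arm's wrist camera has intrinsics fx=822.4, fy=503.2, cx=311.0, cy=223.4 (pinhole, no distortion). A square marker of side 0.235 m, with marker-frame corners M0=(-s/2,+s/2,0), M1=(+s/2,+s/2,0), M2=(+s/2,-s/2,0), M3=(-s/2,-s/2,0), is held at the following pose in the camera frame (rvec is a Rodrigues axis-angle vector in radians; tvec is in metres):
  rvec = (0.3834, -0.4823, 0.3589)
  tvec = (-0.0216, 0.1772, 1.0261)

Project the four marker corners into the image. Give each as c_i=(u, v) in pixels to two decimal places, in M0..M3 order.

Intrinsics K: fx=822.4, fy=503.2, cx=311.0, cy=223.4
Marker side s = 0.235 m; corners in marker frame (Z=0):
  M0 = (-0.1175, +0.1175, 0)
  M1 = (+0.1175, +0.1175, 0)
  M2 = (+0.1175, -0.1175, 0)
  M3 = (-0.1175, -0.1175, 0)
rvec = (0.3834, -0.4823, 0.3589), |rvec| = θ = 0.71303 rad = 40.854°
Rodrigues: sinθ=0.65413, 1−cosθ=0.24362; R = I + sinθ·[k]× + (1−cosθ)·[k]×²:
    [+0.82682 -0.41786 -0.37652]
    [+0.24065 +0.86784 -0.43467]
    [+0.50839 +0.26878 +0.81810]
t = (-0.0216, 0.1772, 1.0261) m
M0: Pc = R·M0+t = (-0.16785, +0.25090, +0.99795); u = 822.4·(-0.16785)/0.99795 + 311.0 = 172.6767, v = 503.2·(+0.25090)/0.99795 + 223.4 = 349.9105
M1: Pc = R·M1+t = (+0.02645, +0.30745, +1.11742); u = 822.4·(+0.02645)/1.11742 + 311.0 = 330.4687, v = 503.2·(+0.30745)/1.11742 + 223.4 = 361.8509
M2: Pc = R·M2+t = (+0.12465, +0.10350, +1.05425); u = 822.4·(+0.12465)/1.05425 + 311.0 = 408.2360, v = 503.2·(+0.10350)/1.05425 + 223.4 = 272.8031
M3: Pc = R·M3+t = (-0.06965, +0.04695, +0.93478); u = 822.4·(-0.06965)/0.93478 + 311.0 = 249.7211, v = 503.2·(+0.04695)/0.93478 + 223.4 = 248.6749

c0=(172.68, 349.91) c1=(330.47, 361.85) c2=(408.24, 272.80) c3=(249.72, 248.67)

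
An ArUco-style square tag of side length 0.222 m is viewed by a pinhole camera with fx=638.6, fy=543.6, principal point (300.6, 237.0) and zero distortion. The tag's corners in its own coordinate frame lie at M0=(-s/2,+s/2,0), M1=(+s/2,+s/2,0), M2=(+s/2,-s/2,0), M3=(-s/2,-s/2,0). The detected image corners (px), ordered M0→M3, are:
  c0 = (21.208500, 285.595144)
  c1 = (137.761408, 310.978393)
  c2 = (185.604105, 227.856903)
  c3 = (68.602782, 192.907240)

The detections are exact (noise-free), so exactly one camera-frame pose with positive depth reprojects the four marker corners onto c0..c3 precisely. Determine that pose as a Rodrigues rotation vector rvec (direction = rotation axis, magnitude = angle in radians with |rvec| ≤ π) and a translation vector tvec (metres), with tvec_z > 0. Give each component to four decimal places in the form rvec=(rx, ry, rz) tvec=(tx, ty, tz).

rvec=(0.3460, -0.4670, 0.4202) tvec=(-0.3578, 0.0409, 1.1713)

Intrinsics K: fx=638.6, fy=543.6, cx=300.6, cy=237.0
Marker side s = 0.222 m; corners in marker frame (Z=0):
  M0 = (-0.1110, +0.1110, 0)
  M1 = (+0.1110, +0.1110, 0)
  M2 = (+0.1110, -0.1110, 0)
  M3 = (-0.1110, -0.1110, 0)
Detected image corners:
  c0 = (21.208500, 285.595144) px
  c1 = (137.761408, 310.978393) px
  c2 = (185.604105, 227.856903) px
  c3 = (68.602782, 192.907240) px
Planar DLT: solve 8×8 A·h = b for H (H[2,2]=1):
  H  [+569.88391 -194.86469 +105.54402]
  H  [+243.47755 +443.40941 +255.97522]
  H  [+0.42483 +0.19053 +1.00000]
B = K⁻¹H; ‖b₁‖=0.853773, ‖b₂‖=0.853773; λ = 2/(‖b₁‖+‖b₂‖) = 1.171272, sign → tz>0 ⇒ λ=+1.171272
r₁ = λ·B[:,0] = (+0.81101,+0.30767,+0.49759); r₂ = λ·B[:,1] = (-0.46245,+0.85810,+0.22316)
r₃ = r₁×r₂ = (-0.35832,-0.41110,+0.83821); SVD([r₁ r₂ r₃]) → R = UVᵀ:
  R  [+0.81101 -0.46245 -0.35832]
  R  [+0.30767 +0.85810 -0.41110]
  R  [+0.49759 +0.22316 +0.83821]
t = (-0.35776, +0.04089, +1.17127) m
tr R = 2.507330; θ = arccos((tr R − 1)/2) = 0.717176 rad = 41.091°
axis k = ((R−Rᵀ)₃₂, (R−Rᵀ)₁₃, (R−Rᵀ)₂₁) / (2 sinθ) = (+0.482505, -0.651120, +0.585860)
rvec = θ·k = (+0.346041, -0.466968, +0.420165)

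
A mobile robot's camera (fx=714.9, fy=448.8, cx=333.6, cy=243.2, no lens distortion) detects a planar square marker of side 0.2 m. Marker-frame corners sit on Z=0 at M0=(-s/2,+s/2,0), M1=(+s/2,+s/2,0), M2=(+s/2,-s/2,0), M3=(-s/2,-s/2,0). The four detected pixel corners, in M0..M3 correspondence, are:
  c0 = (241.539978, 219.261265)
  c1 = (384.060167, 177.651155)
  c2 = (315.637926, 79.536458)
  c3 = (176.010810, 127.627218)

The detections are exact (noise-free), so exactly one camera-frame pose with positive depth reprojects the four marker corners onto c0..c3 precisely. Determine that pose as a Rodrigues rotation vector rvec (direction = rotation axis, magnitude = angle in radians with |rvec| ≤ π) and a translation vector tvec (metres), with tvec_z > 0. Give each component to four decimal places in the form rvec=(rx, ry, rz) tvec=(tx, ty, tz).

Intrinsics K: fx=714.9, fy=448.8, cx=333.6, cy=243.2
Marker side s = 0.2 m; corners in marker frame (Z=0):
  M0 = (-0.1000, +0.1000, 0)
  M1 = (+0.1000, +0.1000, 0)
  M2 = (+0.1000, -0.1000, 0)
  M3 = (-0.1000, -0.1000, 0)
Detected image corners:
  c0 = (241.539978, 219.261265) px
  c1 = (384.060167, 177.651155) px
  c2 = (315.637926, 79.536458) px
  c3 = (176.010810, 127.627218) px
Planar DLT: solve 8×8 A·h = b for H (H[2,2]=1):
  H  [+616.43584 +348.24612 +277.22848]
  H  [-272.27648 +481.20798 +151.96426]
  H  [-0.31852 +0.04868 +1.00000]
B = K⁻¹H; ‖b₁‖=1.145340, ‖b₂‖=1.145340; λ = 2/(‖b₁‖+‖b₂‖) = 0.873103, sign → tz>0 ⇒ λ=+0.873103
r₁ = λ·B[:,0] = (+0.88262,-0.37899,-0.27810); r₂ = λ·B[:,1] = (+0.40548,+0.91312,+0.04251)
r₃ = r₁×r₂ = (+0.23783,-0.15028,+0.95961); SVD([r₁ r₂ r₃]) → R = UVᵀ:
  R  [+0.88262 +0.40548 +0.23783]
  R  [-0.37899 +0.91312 -0.15028]
  R  [-0.27810 +0.04251 +0.95961]
t = (-0.06885, -0.17749, +0.87310) m
tr R = 2.755351; θ = arccos((tr R − 1)/2) = 0.499806 rad = 28.637°
axis k = ((R−Rᵀ)₃₂, (R−Rᵀ)₁₃, (R−Rᵀ)₂₁) / (2 sinθ) = (+0.201132, +0.538269, -0.818421)
rvec = θ·k = (+0.100527, +0.269030, -0.409052)

rvec=(0.1005, 0.2690, -0.4091) tvec=(-0.0688, -0.1775, 0.8731)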